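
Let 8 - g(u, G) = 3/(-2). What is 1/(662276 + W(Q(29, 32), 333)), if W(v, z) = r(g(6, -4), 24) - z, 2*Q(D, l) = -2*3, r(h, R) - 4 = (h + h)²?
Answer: 1/662308 ≈ 1.5099e-6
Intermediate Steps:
g(u, G) = 19/2 (g(u, G) = 8 - 3/(-2) = 8 - 3*(-1)/2 = 8 - 1*(-3/2) = 8 + 3/2 = 19/2)
r(h, R) = 4 + 4*h² (r(h, R) = 4 + (h + h)² = 4 + (2*h)² = 4 + 4*h²)
Q(D, l) = -3 (Q(D, l) = (-2*3)/2 = (½)*(-6) = -3)
W(v, z) = 365 - z (W(v, z) = (4 + 4*(19/2)²) - z = (4 + 4*(361/4)) - z = (4 + 361) - z = 365 - z)
1/(662276 + W(Q(29, 32), 333)) = 1/(662276 + (365 - 1*333)) = 1/(662276 + (365 - 333)) = 1/(662276 + 32) = 1/662308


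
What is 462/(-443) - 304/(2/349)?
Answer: -23500726/443 ≈ -53049.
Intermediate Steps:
462/(-443) - 304/(2/349) = 462*(-1/443) - 304/(2*(1/349)) = -462/443 - 304/2/349 = -462/443 - 304*349/2 = -462/443 - 53048 = -23500726/443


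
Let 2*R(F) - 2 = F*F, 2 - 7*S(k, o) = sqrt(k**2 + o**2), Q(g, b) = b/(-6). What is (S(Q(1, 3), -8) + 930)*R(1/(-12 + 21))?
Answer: 530728/567 - 163*sqrt(257)/2268 ≈ 934.88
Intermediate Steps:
Q(g, b) = -b/6 (Q(g, b) = b*(-1/6) = -b/6)
S(k, o) = 2/7 - sqrt(k**2 + o**2)/7
R(F) = 1 + F**2/2 (R(F) = 1 + (F*F)/2 = 1 + F**2/2)
(S(Q(1, 3), -8) + 930)*R(1/(-12 + 21)) = ((2/7 - sqrt((-1/6*3)**2 + (-8)**2)/7) + 930)*(1 + (1/(-12 + 21))**2/2) = ((2/7 - sqrt((-1/2)**2 + 64)/7) + 930)*(1 + (1/9)**2/2) = ((2/7 - sqrt(1/4 + 64)/7) + 930)*(1 + (1/9)**2/2) = ((2/7 - sqrt(257)/14) + 930)*(1 + (1/2)*(1/81)) = ((2/7 - sqrt(257)/14) + 930)*(1 + 1/162) = ((2/7 - sqrt(257)/14) + 930)*(163/162) = (6512/7 - sqrt(257)/14)*(163/162) = 530728/567 - 163*sqrt(257)/2268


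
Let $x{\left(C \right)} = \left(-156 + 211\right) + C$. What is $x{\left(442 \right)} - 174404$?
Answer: $-173907$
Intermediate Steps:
$x{\left(C \right)} = 55 + C$
$x{\left(442 \right)} - 174404 = \left(55 + 442\right) - 174404 = 497 - 174404 = -173907$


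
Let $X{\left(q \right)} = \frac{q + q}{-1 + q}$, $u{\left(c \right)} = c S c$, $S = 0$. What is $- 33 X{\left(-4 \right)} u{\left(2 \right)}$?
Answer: $0$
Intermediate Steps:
$u{\left(c \right)} = 0$ ($u{\left(c \right)} = c 0 c = 0 c = 0$)
$X{\left(q \right)} = \frac{2 q}{-1 + q}$
$- 33 X{\left(-4 \right)} u{\left(2 \right)} = - 33 \cdot 2 \left(-4\right) \frac{1}{-1 - 4} \cdot 0 = - 33 \cdot 2 \left(-4\right) \frac{1}{-5} \cdot 0 = - 33 \cdot 2 \left(-4\right) \left(- \frac{1}{5}\right) 0 = \left(-33\right) \frac{8}{5} \cdot 0 = \left(- \frac{264}{5}\right) 0 = 0$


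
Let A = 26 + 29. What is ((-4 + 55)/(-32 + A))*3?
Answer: 153/23 ≈ 6.6522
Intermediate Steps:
A = 55
((-4 + 55)/(-32 + A))*3 = ((-4 + 55)/(-32 + 55))*3 = (51/23)*3 = 153/23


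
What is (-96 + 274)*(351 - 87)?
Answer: 46992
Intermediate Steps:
(-96 + 274)*(351 - 87) = 178*264 = 46992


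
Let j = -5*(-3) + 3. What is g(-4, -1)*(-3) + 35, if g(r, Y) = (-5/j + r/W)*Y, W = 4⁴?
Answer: 6551/192 ≈ 34.120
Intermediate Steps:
W = 256
j = 18 (j = 15 + 3 = 18)
g(r, Y) = Y*(-5/18 + r/256) (g(r, Y) = (-5/18 + r/256)*Y = Y*(-5/18 + r/256))
g(-4, -1)*(-3) + 35 = ((1/2304)*(-1)*(-640 + 9*(-4)))*(-3) + 35 = ((1/2304)*(-1)*(-640 - 36))*(-3) + 35 = ((1/2304)*(-1)*(-676))*(-3) + 35 = (169/576)*(-3) + 35 = -169/192 + 35 = 6551/192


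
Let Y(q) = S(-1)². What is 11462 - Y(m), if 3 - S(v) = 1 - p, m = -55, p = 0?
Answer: 11458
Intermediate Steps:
S(v) = 2 (S(v) = 3 - (1 - 1*0) = 3 - (1 + 0) = 3 - 1*1 = 3 - 1 = 2)
Y(q) = 4 (Y(q) = 2² = 4)
11462 - Y(m) = 11462 - 1*4 = 11462 - 4 = 11458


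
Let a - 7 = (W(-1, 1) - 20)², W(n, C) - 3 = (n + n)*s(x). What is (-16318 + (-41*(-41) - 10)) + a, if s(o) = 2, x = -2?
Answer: -14199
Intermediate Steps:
W(n, C) = 3 + 4*n (W(n, C) = 3 + (n + n)*2 = 3 + (2*n)*2 = 3 + 4*n)
a = 448 (a = 7 + ((3 + 4*(-1)) - 20)² = 7 + ((3 - 4) - 20)² = 7 + (-1 - 20)² = 7 + (-21)² = 7 + 441 = 448)
(-16318 + (-41*(-41) - 10)) + a = (-16318 + (-41*(-41) - 10)) + 448 = (-16318 + (1681 - 10)) + 448 = (-16318 + 1671) + 448 = -14647 + 448 = -14199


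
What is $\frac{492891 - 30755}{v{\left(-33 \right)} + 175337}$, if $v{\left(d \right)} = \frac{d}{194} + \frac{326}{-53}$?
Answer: $\frac{4751682352}{1802750041} \approx 2.6358$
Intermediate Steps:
$v{\left(d \right)} = - \frac{326}{53} + \frac{d}{194}$ ($v{\left(d \right)} = d \frac{1}{194} + 326 \left(- \frac{1}{53}\right) = \frac{d}{194} - \frac{326}{53} = - \frac{326}{53} + \frac{d}{194}$)
$\frac{492891 - 30755}{v{\left(-33 \right)} + 175337} = \frac{492891 - 30755}{\left(- \frac{326}{53} + \frac{1}{194} \left(-33\right)\right) + 175337} = \frac{462136}{\left(- \frac{326}{53} - \frac{33}{194}\right) + 175337} = \frac{462136}{- \frac{64993}{10282} + 175337} = \frac{462136}{\frac{1802750041}{10282}} = 462136 \cdot \frac{10282}{1802750041} = \frac{4751682352}{1802750041}$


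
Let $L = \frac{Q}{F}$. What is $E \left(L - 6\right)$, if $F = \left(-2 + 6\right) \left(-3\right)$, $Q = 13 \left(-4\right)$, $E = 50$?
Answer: $- \frac{250}{3} \approx -83.333$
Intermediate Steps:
$Q = -52$
$F = -12$ ($F = 4 \left(-3\right) = -12$)
$L = \frac{13}{3}$ ($L = - \frac{52}{-12} = \left(-52\right) \left(- \frac{1}{12}\right) = \frac{13}{3} \approx 4.3333$)
$E \left(L - 6\right) = 50 \left(\frac{13}{3} - 6\right) = 50 \left(- \frac{5}{3}\right) = - \frac{250}{3}$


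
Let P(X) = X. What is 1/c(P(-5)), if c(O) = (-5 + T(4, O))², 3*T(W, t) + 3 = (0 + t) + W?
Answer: 9/361 ≈ 0.024931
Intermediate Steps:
T(W, t) = -1 + W/3 + t/3 (T(W, t) = -1 + ((0 + t) + W)/3 = -1 + (t + W)/3 = -1 + (W + t)/3 = -1 + (W/3 + t/3) = -1 + W/3 + t/3)
c(O) = (-14/3 + O/3)² (c(O) = (-5 + (-1 + (⅓)*4 + O/3))² = (-5 + (-1 + 4/3 + O/3))² = (-5 + (⅓ + O/3))² = (-14/3 + O/3)²)
1/c(P(-5)) = 1/((-14 - 5)²/9) = 1/((⅑)*(-19)²) = 1/((⅑)*361) = 1/(361/9) = 9/361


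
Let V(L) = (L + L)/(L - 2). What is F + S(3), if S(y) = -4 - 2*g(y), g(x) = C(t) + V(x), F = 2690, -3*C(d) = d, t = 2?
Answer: 8026/3 ≈ 2675.3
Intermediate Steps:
V(L) = 2*L/(-2 + L) (V(L) = (2*L)/(-2 + L) = 2*L/(-2 + L))
C(d) = -d/3
g(x) = -⅔ + 2*x/(-2 + x) (g(x) = -⅓*2 + 2*x/(-2 + x) = -⅔ + 2*x/(-2 + x))
S(y) = -4 - 8*(1 + y)/(3*(-2 + y))
F + S(3) = 2690 + 4*(4 - 5*3)/(3*(-2 + 3)) = 2690 + (4/3)*(4 - 15)/1 = 2690 + (4/3)*1*(-11) = 2690 - 44/3 = 8026/3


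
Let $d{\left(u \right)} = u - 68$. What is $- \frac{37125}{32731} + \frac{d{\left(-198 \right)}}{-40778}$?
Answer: $- \frac{752588402}{667352359} \approx -1.1277$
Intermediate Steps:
$d{\left(u \right)} = -68 + u$
$- \frac{37125}{32731} + \frac{d{\left(-198 \right)}}{-40778} = - \frac{37125}{32731} + \frac{-68 - 198}{-40778} = \left(-37125\right) \frac{1}{32731} - - \frac{133}{20389} = - \frac{37125}{32731} + \frac{133}{20389} = - \frac{752588402}{667352359}$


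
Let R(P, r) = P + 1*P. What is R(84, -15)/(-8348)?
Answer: -42/2087 ≈ -0.020125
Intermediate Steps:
R(P, r) = 2*P (R(P, r) = P + P = 2*P)
R(84, -15)/(-8348) = (2*84)/(-8348) = 168*(-1/8348) = -42/2087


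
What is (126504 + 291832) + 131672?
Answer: 550008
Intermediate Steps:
(126504 + 291832) + 131672 = 418336 + 131672 = 550008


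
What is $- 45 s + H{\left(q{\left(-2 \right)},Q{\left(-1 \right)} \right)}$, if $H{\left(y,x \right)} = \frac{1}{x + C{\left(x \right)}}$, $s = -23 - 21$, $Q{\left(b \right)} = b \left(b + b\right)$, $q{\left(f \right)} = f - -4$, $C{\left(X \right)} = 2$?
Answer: $\frac{7921}{4} \approx 1980.3$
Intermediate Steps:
$q{\left(f \right)} = 4 + f$ ($q{\left(f \right)} = f + 4 = 4 + f$)
$Q{\left(b \right)} = 2 b^{2}$ ($Q{\left(b \right)} = b 2 b = 2 b^{2}$)
$s = -44$ ($s = -23 - 21 = -44$)
$H{\left(y,x \right)} = \frac{1}{2 + x}$ ($H{\left(y,x \right)} = \frac{1}{x + 2} = \frac{1}{2 + x}$)
$- 45 s + H{\left(q{\left(-2 \right)},Q{\left(-1 \right)} \right)} = \left(-45\right) \left(-44\right) + \frac{1}{2 + 2 \left(-1\right)^{2}} = 1980 + \frac{1}{2 + 2 \cdot 1} = 1980 + \frac{1}{2 + 2} = 1980 + \frac{1}{4} = \frac{7921}{4}$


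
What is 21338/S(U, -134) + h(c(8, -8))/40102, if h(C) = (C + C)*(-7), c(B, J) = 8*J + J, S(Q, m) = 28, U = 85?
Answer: 213931175/280714 ≈ 762.10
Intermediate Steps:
c(B, J) = 9*J
h(C) = -14*C (h(C) = (2*C)*(-7) = -14*C)
21338/S(U, -134) + h(c(8, -8))/40102 = 21338/28 - 126*(-8)/40102 = 21338*(1/28) - 14*(-72)*(1/40102) = 10669/14 + 1008*(1/40102) = 10669/14 + 504/20051 = 213931175/280714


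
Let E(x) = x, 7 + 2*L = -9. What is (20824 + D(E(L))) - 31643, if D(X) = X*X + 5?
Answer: -10750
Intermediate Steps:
L = -8 (L = -7/2 + (½)*(-9) = -7/2 - 9/2 = -8)
D(X) = 5 + X² (D(X) = X² + 5 = 5 + X²)
(20824 + D(E(L))) - 31643 = (20824 + (5 + (-8)²)) - 31643 = (20824 + (5 + 64)) - 31643 = (20824 + 69) - 31643 = 20893 - 31643 = -10750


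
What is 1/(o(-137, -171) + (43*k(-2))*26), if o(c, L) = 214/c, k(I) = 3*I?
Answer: -137/919210 ≈ -0.00014904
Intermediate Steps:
1/(o(-137, -171) + (43*k(-2))*26) = 1/(214/(-137) + (43*(3*(-2)))*26) = 1/(214*(-1/137) + (43*(-6))*26) = 1/(-214/137 - 258*26) = 1/(-214/137 - 6708) = 1/(-919210/137) = -137/919210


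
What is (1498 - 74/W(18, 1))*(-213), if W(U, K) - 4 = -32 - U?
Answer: -7346583/23 ≈ -3.1942e+5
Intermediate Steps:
W(U, K) = -28 - U (W(U, K) = 4 + (-32 - U) = -28 - U)
(1498 - 74/W(18, 1))*(-213) = (1498 - 74/(-28 - 1*18))*(-213) = (1498 - 74/(-28 - 18))*(-213) = (1498 - 74/(-46))*(-213) = (1498 - 74*(-1/46))*(-213) = (1498 + 37/23)*(-213) = (34491/23)*(-213) = -7346583/23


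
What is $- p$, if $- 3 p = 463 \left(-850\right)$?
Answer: $- \frac{393550}{3} \approx -1.3118 \cdot 10^{5}$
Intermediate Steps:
$p = \frac{393550}{3}$ ($p = - \frac{463 \left(-850\right)}{3} = \left(- \frac{1}{3}\right) \left(-393550\right) = \frac{393550}{3} \approx 1.3118 \cdot 10^{5}$)
$- p = \left(-1\right) \frac{393550}{3} = - \frac{393550}{3}$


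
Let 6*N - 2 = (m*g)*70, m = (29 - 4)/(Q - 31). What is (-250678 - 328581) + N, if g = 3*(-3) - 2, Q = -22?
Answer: -30697501/53 ≈ -5.7920e+5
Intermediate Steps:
m = -25/53 (m = (29 - 4)/(-22 - 31) = 25/(-53) = 25*(-1/53) = -25/53 ≈ -0.47170)
g = -11 (g = -9 - 2 = -11)
N = 3226/53 (N = ⅓ + (-25/53*(-11)*70)/6 = ⅓ + ((275/53)*70)/6 = ⅓ + (⅙)*(19250/53) = ⅓ + 9625/159 = 3226/53 ≈ 60.868)
(-250678 - 328581) + N = (-250678 - 328581) + 3226/53 = -579259 + 3226/53 = -30697501/53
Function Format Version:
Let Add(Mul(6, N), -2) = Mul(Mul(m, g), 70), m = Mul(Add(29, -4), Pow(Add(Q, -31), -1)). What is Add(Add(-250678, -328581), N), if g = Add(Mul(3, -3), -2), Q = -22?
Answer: Rational(-30697501, 53) ≈ -5.7920e+5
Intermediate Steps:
m = Rational(-25, 53) (m = Mul(Add(29, -4), Pow(Add(-22, -31), -1)) = Mul(25, Pow(-53, -1)) = Mul(25, Rational(-1, 53)) = Rational(-25, 53) ≈ -0.47170)
g = -11 (g = Add(-9, -2) = -11)
N = Rational(3226, 53) (N = Add(Rational(1, 3), Mul(Rational(1, 6), Mul(Mul(Rational(-25, 53), -11), 70))) = Add(Rational(1, 3), Mul(Rational(1, 6), Mul(Rational(275, 53), 70))) = Add(Rational(1, 3), Mul(Rational(1, 6), Rational(19250, 53))) = Add(Rational(1, 3), Rational(9625, 159)) = Rational(3226, 53) ≈ 60.868)
Add(Add(-250678, -328581), N) = Add(Add(-250678, -328581), Rational(3226, 53)) = Add(-579259, Rational(3226, 53)) = Rational(-30697501, 53)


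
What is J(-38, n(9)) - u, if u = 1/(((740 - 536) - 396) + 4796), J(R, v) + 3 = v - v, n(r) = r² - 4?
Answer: -13813/4604 ≈ -3.0002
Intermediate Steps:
n(r) = -4 + r²
J(R, v) = -3 (J(R, v) = -3 + (v - v) = -3 + 0 = -3)
u = 1/4604 (u = 1/((204 - 396) + 4796) = 1/(-192 + 4796) = 1/4604 ≈ 0.00021720)
J(-38, n(9)) - u = -3 - 1*1/4604 = -3 - 1/4604 = -13813/4604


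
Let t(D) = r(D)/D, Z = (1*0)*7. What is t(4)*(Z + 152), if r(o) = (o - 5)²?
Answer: 38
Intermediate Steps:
r(o) = (-5 + o)²
Z = 0 (Z = 0*7 = 0)
t(D) = (-5 + D)²/D
t(4)*(Z + 152) = ((-5 + 4)²/4)*(0 + 152) = ((¼)*(-1)²)*152 = ((¼)*1)*152 = (¼)*152 = 38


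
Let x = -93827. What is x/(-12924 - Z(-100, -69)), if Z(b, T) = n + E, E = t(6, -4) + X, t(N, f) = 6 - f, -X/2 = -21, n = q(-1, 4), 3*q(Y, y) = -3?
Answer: 93827/12975 ≈ 7.2314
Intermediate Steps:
q(Y, y) = -1 (q(Y, y) = (1/3)*(-3) = -1)
n = -1
X = 42 (X = -2*(-21) = 42)
E = 52 (E = (6 - 1*(-4)) + 42 = (6 + 4) + 42 = 10 + 42 = 52)
Z(b, T) = 51 (Z(b, T) = -1 + 52 = 51)
x/(-12924 - Z(-100, -69)) = -93827/(-12924 - 1*51) = -93827/(-12924 - 51) = -93827/(-12975) = -93827*(-1/12975) = 93827/12975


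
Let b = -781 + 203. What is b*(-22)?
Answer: 12716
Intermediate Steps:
b = -578
b*(-22) = -578*(-22) = 12716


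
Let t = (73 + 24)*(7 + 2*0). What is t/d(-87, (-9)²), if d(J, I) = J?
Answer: -679/87 ≈ -7.8046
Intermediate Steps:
t = 679 (t = 97*(7 + 0) = 97*7 = 679)
t/d(-87, (-9)²) = 679/(-87) = 679*(-1/87) = -679/87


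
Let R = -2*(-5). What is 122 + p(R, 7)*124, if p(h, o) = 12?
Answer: 1610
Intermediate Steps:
R = 10
122 + p(R, 7)*124 = 122 + 12*124 = 122 + 1488 = 1610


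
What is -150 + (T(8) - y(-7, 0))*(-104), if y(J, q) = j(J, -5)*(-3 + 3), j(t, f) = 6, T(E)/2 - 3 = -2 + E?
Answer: -2022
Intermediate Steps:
T(E) = 2 + 2*E (T(E) = 6 + 2*(-2 + E) = 6 + (-4 + 2*E) = 2 + 2*E)
y(J, q) = 0 (y(J, q) = 6*(-3 + 3) = 6*0 = 0)
-150 + (T(8) - y(-7, 0))*(-104) = -150 + ((2 + 2*8) - 1*0)*(-104) = -150 + ((2 + 16) + 0)*(-104) = -150 + (18 + 0)*(-104) = -150 + 18*(-104) = -150 - 1872 = -2022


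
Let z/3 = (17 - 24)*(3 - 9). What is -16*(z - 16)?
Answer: -1760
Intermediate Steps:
z = 126 (z = 3*((17 - 24)*(3 - 9)) = 3*(-7*(-6)) = 3*42 = 126)
-16*(z - 16) = -16*(126 - 16) = -16*110 = -1760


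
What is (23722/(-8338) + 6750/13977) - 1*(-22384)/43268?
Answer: -129197462539/70034201369 ≈ -1.8448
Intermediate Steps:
(23722/(-8338) + 6750/13977) - 1*(-22384)/43268 = (23722*(-1/8338) + 6750*(1/13977)) + 22384*(1/43268) = (-11861/4169 + 750/1553) + 5596/10817 = -15293383/6474457 + 5596/10817 = -129197462539/70034201369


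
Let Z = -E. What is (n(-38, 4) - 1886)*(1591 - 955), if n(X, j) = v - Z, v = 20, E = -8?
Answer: -1191864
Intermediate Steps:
Z = 8 (Z = -1*(-8) = 8)
n(X, j) = 12 (n(X, j) = 20 - 1*8 = 20 - 8 = 12)
(n(-38, 4) - 1886)*(1591 - 955) = (12 - 1886)*(1591 - 955) = -1874*636 = -1191864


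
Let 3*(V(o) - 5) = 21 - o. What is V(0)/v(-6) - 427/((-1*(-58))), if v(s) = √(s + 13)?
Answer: -427/58 + 12*√7/7 ≈ -2.8265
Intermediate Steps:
v(s) = √(13 + s)
V(o) = 12 - o/3 (V(o) = 5 + (21 - o)/3 = 5 + (7 - o/3) = 12 - o/3)
V(0)/v(-6) - 427/((-1*(-58))) = (12 - ⅓*0)/(√(13 - 6)) - 427/((-1*(-58))) = (12 + 0)/(√7) - 427/58 = 12*(√7/7) - 427*1/58 = 12*√7/7 - 427/58 = -427/58 + 12*√7/7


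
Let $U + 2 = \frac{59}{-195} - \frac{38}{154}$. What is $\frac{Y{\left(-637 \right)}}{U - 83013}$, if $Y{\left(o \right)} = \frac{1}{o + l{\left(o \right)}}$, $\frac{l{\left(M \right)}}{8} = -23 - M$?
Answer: $- \frac{1001}{355246364805} \approx -2.8178 \cdot 10^{-9}$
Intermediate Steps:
$l{\left(M \right)} = -184 - 8 M$ ($l{\left(M \right)} = 8 \left(-23 - M\right) = -184 - 8 M$)
$U = - \frac{38278}{15015}$ ($U = -2 + \left(\frac{59}{-195} - \frac{38}{154}\right) = -2 + \left(59 \left(- \frac{1}{195}\right) - \frac{19}{77}\right) = -2 - \frac{8248}{15015} = - \frac{38278}{15015} \approx -2.5493$)
$Y{\left(o \right)} = \frac{1}{-184 - 7 o}$ ($Y{\left(o \right)} = \frac{1}{o - \left(184 + 8 o\right)} = \frac{1}{-184 - 7 o}$)
$\frac{Y{\left(-637 \right)}}{U - 83013} = \frac{\left(-1\right) \frac{1}{184 + 7 \left(-637\right)}}{- \frac{38278}{15015} - 83013} = \frac{\left(-1\right) \frac{1}{184 - 4459}}{- \frac{38278}{15015} - 83013} = \frac{\left(-1\right) \frac{1}{-4275}}{- \frac{1246478473}{15015}} = \left(-1\right) \left(- \frac{1}{4275}\right) \left(- \frac{15015}{1246478473}\right) = \frac{1}{4275} \left(- \frac{15015}{1246478473}\right) = - \frac{1001}{355246364805}$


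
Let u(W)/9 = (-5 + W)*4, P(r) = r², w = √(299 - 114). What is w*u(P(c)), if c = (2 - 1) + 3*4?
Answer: 5904*√185 ≈ 80303.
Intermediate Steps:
w = √185 ≈ 13.601
c = 13 (c = 1 + 12 = 13)
u(W) = -180 + 36*W (u(W) = 9*((-5 + W)*4) = 9*(-20 + 4*W) = -180 + 36*W)
w*u(P(c)) = √185*(-180 + 36*13²) = √185*(-180 + 36*169) = √185*(-180 + 6084) = √185*5904 = 5904*√185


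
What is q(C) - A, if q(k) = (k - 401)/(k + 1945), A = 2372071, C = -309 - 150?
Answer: -1762449183/743 ≈ -2.3721e+6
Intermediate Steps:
C = -459
q(k) = (-401 + k)/(1945 + k)
q(C) - A = (-401 - 459)/(1945 - 459) - 1*2372071 = -860/1486 - 2372071 = (1/1486)*(-860) - 2372071 = -430/743 - 2372071 = -1762449183/743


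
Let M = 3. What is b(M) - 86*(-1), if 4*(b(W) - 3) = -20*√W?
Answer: 89 - 5*√3 ≈ 80.340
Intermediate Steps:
b(W) = 3 - 5*√W (b(W) = 3 + (-20*√W)/4 = 3 - 5*√W)
b(M) - 86*(-1) = (3 - 5*√3) - 86*(-1) = (3 - 5*√3) + 86 = 89 - 5*√3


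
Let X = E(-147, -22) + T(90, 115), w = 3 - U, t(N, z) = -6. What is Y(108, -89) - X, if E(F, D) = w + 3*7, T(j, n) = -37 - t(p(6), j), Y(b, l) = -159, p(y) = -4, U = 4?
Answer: -148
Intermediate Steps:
w = -1 (w = 3 - 1*4 = 3 - 4 = -1)
T(j, n) = -31 (T(j, n) = -37 - 1*(-6) = -37 + 6 = -31)
E(F, D) = 20 (E(F, D) = -1 + 3*7 = -1 + 21 = 20)
X = -11 (X = 20 - 31 = -11)
Y(108, -89) - X = -159 - 1*(-11) = -159 + 11 = -148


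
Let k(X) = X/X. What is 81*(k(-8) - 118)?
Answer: -9477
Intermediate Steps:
k(X) = 1
81*(k(-8) - 118) = 81*(1 - 118) = 81*(-117) = -9477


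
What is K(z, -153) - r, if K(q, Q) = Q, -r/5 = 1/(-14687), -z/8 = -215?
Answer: -2247116/14687 ≈ -153.00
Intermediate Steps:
z = 1720 (z = -8*(-215) = 1720)
r = 5/14687 (r = -5/(-14687) = -5*(-1/14687) = 5/14687 ≈ 0.00034044)
K(z, -153) - r = -153 - 1*5/14687 = -153 - 5/14687 = -2247116/14687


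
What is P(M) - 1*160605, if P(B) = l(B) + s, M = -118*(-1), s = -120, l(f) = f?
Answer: -160607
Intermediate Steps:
M = 118
P(B) = -120 + B (P(B) = B - 120 = -120 + B)
P(M) - 1*160605 = (-120 + 118) - 1*160605 = -2 - 160605 = -160607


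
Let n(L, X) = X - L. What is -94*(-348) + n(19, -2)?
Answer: 32691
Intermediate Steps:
-94*(-348) + n(19, -2) = -94*(-348) + (-2 - 1*19) = 32712 + (-2 - 19) = 32712 - 21 = 32691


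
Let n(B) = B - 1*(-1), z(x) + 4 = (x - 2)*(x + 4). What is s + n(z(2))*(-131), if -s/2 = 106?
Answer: 181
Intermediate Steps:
z(x) = -4 + (-2 + x)*(4 + x) (z(x) = -4 + (x - 2)*(x + 4) = -4 + (-2 + x)*(4 + x))
s = -212 (s = -2*106 = -212)
n(B) = 1 + B (n(B) = B + 1 = 1 + B)
s + n(z(2))*(-131) = -212 + (1 + (-12 + 2**2 + 2*2))*(-131) = -212 + (1 + (-12 + 4 + 4))*(-131) = -212 + (1 - 4)*(-131) = -212 - 3*(-131) = -212 + 393 = 181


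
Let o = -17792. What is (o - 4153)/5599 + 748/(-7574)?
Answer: -7745431/1927583 ≈ -4.0182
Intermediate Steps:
(o - 4153)/5599 + 748/(-7574) = (-17792 - 4153)/5599 + 748/(-7574) = -21945*1/5599 + 748*(-1/7574) = -1995/509 - 374/3787 = -7745431/1927583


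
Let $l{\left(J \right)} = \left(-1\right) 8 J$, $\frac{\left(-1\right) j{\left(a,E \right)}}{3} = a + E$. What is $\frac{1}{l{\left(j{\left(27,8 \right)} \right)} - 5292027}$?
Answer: $- \frac{1}{5291187} \approx -1.8899 \cdot 10^{-7}$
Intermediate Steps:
$j{\left(a,E \right)} = - 3 E - 3 a$ ($j{\left(a,E \right)} = - 3 \left(a + E\right) = - 3 \left(E + a\right) = - 3 E - 3 a$)
$l{\left(J \right)} = - 8 J$
$\frac{1}{l{\left(j{\left(27,8 \right)} \right)} - 5292027} = \frac{1}{- 8 \left(\left(-3\right) 8 - 81\right) - 5292027} = \frac{1}{- 8 \left(-24 - 81\right) - 5292027} = \frac{1}{\left(-8\right) \left(-105\right) - 5292027} = \frac{1}{840 - 5292027} = \frac{1}{-5291187} = - \frac{1}{5291187}$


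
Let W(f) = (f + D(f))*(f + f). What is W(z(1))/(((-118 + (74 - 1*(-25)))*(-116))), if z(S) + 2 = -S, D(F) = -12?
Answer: 45/1102 ≈ 0.040835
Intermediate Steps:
z(S) = -2 - S
W(f) = 2*f*(-12 + f) (W(f) = (f - 12)*(f + f) = (-12 + f)*(2*f) = 2*f*(-12 + f))
W(z(1))/(((-118 + (74 - 1*(-25)))*(-116))) = (2*(-2 - 1*1)*(-12 + (-2 - 1*1)))/(((-118 + (74 - 1*(-25)))*(-116))) = (2*(-2 - 1)*(-12 + (-2 - 1)))/(((-118 + (74 + 25))*(-116))) = (2*(-3)*(-12 - 3))/(((-118 + 99)*(-116))) = (2*(-3)*(-15))/((-19*(-116))) = 90/2204 = 90*(1/2204) = 45/1102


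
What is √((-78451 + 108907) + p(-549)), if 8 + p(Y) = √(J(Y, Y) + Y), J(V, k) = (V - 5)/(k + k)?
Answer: √(1019673072 + 366*I*√4592141)/183 ≈ 174.49 + 0.067108*I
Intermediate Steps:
J(V, k) = (-5 + V)/(2*k) (J(V, k) = (-5 + V)/((2*k)) = (-5 + V)*(1/(2*k)) = (-5 + V)/(2*k))
p(Y) = -8 + √(Y + (-5 + Y)/(2*Y)) (p(Y) = -8 + √((-5 + Y)/(2*Y) + Y) = -8 + √(Y + (-5 + Y)/(2*Y)))
√((-78451 + 108907) + p(-549)) = √((-78451 + 108907) + (-8 + √(2 - 10/(-549) + 4*(-549))/2)) = √(30456 + (-8 + √(2 - 10*(-1/549) - 2196)/2)) = √(30456 + (-8 + √(2 + 10/549 - 2196)/2)) = √(30456 + (-8 + √(-1204496/549)/2)) = √(30456 + (-8 + (4*I*√4592141/183)/2)) = √(30456 + (-8 + 2*I*√4592141/183)) = √(30448 + 2*I*√4592141/183)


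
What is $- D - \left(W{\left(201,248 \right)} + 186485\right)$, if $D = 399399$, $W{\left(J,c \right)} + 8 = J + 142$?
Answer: $-586219$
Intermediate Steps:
$W{\left(J,c \right)} = 134 + J$ ($W{\left(J,c \right)} = -8 + \left(J + 142\right) = -8 + \left(142 + J\right) = 134 + J$)
$- D - \left(W{\left(201,248 \right)} + 186485\right) = \left(-1\right) 399399 - \left(\left(134 + 201\right) + 186485\right) = -399399 - \left(335 + 186485\right) = -399399 - 186820 = -586219$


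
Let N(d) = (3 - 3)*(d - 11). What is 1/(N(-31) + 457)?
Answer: 1/457 ≈ 0.0021882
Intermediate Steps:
N(d) = 0 (N(d) = 0*(-11 + d) = 0)
1/(N(-31) + 457) = 1/(0 + 457) = 1/457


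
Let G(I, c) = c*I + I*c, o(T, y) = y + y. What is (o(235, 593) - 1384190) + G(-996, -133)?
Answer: -1118068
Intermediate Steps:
o(T, y) = 2*y
G(I, c) = 2*I*c (G(I, c) = I*c + I*c = 2*I*c)
(o(235, 593) - 1384190) + G(-996, -133) = (2*593 - 1384190) + 2*(-996)*(-133) = (1186 - 1384190) + 264936 = -1383004 + 264936 = -1118068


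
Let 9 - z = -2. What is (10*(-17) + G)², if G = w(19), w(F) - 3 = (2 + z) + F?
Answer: 18225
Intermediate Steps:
z = 11 (z = 9 - 1*(-2) = 9 + 2 = 11)
w(F) = 16 + F (w(F) = 3 + ((2 + 11) + F) = 3 + (13 + F) = 16 + F)
G = 35 (G = 16 + 19 = 35)
(10*(-17) + G)² = (10*(-17) + 35)² = (-170 + 35)² = (-135)² = 18225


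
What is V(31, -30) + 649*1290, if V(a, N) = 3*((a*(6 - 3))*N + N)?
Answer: 828750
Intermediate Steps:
V(a, N) = 3*N + 9*N*a (V(a, N) = 3*((a*3)*N + N) = 3*((3*a)*N + N) = 3*(3*N*a + N) = 3*(N + 3*N*a) = 3*N + 9*N*a)
V(31, -30) + 649*1290 = 3*(-30)*(1 + 3*31) + 649*1290 = 3*(-30)*(1 + 93) + 837210 = 3*(-30)*94 + 837210 = -8460 + 837210 = 828750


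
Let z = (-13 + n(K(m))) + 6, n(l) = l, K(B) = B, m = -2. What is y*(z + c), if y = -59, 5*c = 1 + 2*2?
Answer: 472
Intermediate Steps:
z = -9 (z = (-13 - 2) + 6 = -15 + 6 = -9)
c = 1 (c = (1 + 2*2)/5 = (1 + 4)/5 = (1/5)*5 = 1)
y*(z + c) = -59*(-9 + 1) = -59*(-8) = 472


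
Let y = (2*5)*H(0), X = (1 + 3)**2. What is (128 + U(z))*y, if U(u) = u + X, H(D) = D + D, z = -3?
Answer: 0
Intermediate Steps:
X = 16 (X = 4**2 = 16)
H(D) = 2*D
U(u) = 16 + u (U(u) = u + 16 = 16 + u)
y = 0 (y = (2*5)*(2*0) = 10*0 = 0)
(128 + U(z))*y = (128 + (16 - 3))*0 = (128 + 13)*0 = 141*0 = 0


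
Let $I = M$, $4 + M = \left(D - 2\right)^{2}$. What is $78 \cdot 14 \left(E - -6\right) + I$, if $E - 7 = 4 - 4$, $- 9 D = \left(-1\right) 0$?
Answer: $14196$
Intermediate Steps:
$D = 0$ ($D = - \frac{\left(-1\right) 0}{9} = \left(- \frac{1}{9}\right) 0 = 0$)
$E = 7$ ($E = 7 + \left(4 - 4\right) = 7 + 0 = 7$)
$M = 0$ ($M = -4 + \left(0 - 2\right)^{2} = -4 + \left(-2\right)^{2} = -4 + 4 = 0$)
$I = 0$
$78 \cdot 14 \left(E - -6\right) + I = 78 \cdot 14 \left(7 - -6\right) + 0 = 78 \cdot 14 \left(7 + 6\right) + 0 = 78 \cdot 14 \cdot 13 + 0 = 78 \cdot 182 + 0 = 14196 + 0 = 14196$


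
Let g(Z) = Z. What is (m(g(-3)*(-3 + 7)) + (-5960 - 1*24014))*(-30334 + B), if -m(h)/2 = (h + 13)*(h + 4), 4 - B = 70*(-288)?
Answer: 304672860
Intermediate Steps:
B = 20164 (B = 4 - 70*(-288) = 4 - 1*(-20160) = 4 + 20160 = 20164)
m(h) = -2*(4 + h)*(13 + h) (m(h) = -2*(h + 13)*(h + 4) = -2*(13 + h)*(4 + h) = -2*(4 + h)*(13 + h))
(m(g(-3)*(-3 + 7)) + (-5960 - 1*24014))*(-30334 + B) = ((-104 - (-102)*(-3 + 7) - 2*9*(-3 + 7)²) + (-5960 - 1*24014))*(-30334 + 20164) = ((-104 - (-102)*4 - 2*(-3*4)²) + (-5960 - 24014))*(-10170) = ((-104 - 34*(-12) - 2*(-12)²) - 29974)*(-10170) = ((-104 + 408 - 2*144) - 29974)*(-10170) = ((-104 + 408 - 288) - 29974)*(-10170) = (16 - 29974)*(-10170) = -29958*(-10170) = 304672860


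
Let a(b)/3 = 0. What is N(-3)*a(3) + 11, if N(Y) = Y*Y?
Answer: 11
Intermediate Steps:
a(b) = 0 (a(b) = 3*0 = 0)
N(Y) = Y²
N(-3)*a(3) + 11 = (-3)²*0 + 11 = 9*0 + 11 = 0 + 11 = 11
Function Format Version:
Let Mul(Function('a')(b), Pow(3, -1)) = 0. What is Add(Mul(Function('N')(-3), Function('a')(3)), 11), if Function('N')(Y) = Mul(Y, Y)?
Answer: 11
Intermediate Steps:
Function('a')(b) = 0 (Function('a')(b) = Mul(3, 0) = 0)
Function('N')(Y) = Pow(Y, 2)
Add(Mul(Function('N')(-3), Function('a')(3)), 11) = Add(Mul(Pow(-3, 2), 0), 11) = Add(Mul(9, 0), 11) = Add(0, 11) = 11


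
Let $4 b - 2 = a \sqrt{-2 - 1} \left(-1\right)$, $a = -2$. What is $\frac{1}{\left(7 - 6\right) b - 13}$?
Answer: $- \frac{25}{314} - \frac{i \sqrt{3}}{314} \approx -0.079618 - 0.0055161 i$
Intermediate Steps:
$b = \frac{1}{2} + \frac{i \sqrt{3}}{2}$ ($b = \frac{1}{2} + \frac{- 2 \sqrt{-2 - 1} \left(-1\right)}{4} = \frac{1}{2} + \frac{- 2 \sqrt{-3} \left(-1\right)}{4} = \frac{1}{2} + \frac{- 2 i \sqrt{3} \left(-1\right)}{4} = \frac{1}{2} + \frac{2 i \sqrt{3}}{4} = \frac{1}{2} + \frac{i \sqrt{3}}{2} \approx 0.5 + 0.86602 i$)
$\frac{1}{\left(7 - 6\right) b - 13} = \frac{1}{\left(7 - 6\right) \left(\frac{1}{2} + \frac{i \sqrt{3}}{2}\right) - 13} = \frac{1}{1 \left(\frac{1}{2} + \frac{i \sqrt{3}}{2}\right) - 13} = \frac{1}{\left(\frac{1}{2} + \frac{i \sqrt{3}}{2}\right) - 13} = \frac{1}{- \frac{25}{2} + \frac{i \sqrt{3}}{2}}$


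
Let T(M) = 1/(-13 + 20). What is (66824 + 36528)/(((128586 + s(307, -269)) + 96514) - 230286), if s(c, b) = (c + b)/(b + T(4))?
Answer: -97254232/4880159 ≈ -19.928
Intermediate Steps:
T(M) = ⅐ (T(M) = 1/7 = ⅐)
s(c, b) = (b + c)/(⅐ + b) (s(c, b) = (c + b)/(b + ⅐) = (b + c)/(⅐ + b))
(66824 + 36528)/(((128586 + s(307, -269)) + 96514) - 230286) = (66824 + 36528)/(((128586 + 7*(-269 + 307)/(1 + 7*(-269))) + 96514) - 230286) = 103352/(((128586 + 7*38/(1 - 1883)) + 96514) - 230286) = 103352/(((128586 + 7*38/(-1882)) + 96514) - 230286) = 103352/(((128586 + 7*(-1/1882)*38) + 96514) - 230286) = 103352/(((128586 - 133/941) + 96514) - 230286) = 103352/((120999293/941 + 96514) - 230286) = 103352/(211818967/941 - 230286) = 103352/(-4880159/941) = 103352*(-941/4880159) = -97254232/4880159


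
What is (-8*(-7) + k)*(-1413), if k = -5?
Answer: -72063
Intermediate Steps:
(-8*(-7) + k)*(-1413) = (-8*(-7) - 5)*(-1413) = (56 - 5)*(-1413) = 51*(-1413) = -72063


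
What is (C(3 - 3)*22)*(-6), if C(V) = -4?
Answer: 528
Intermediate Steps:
(C(3 - 3)*22)*(-6) = -4*22*(-6) = -88*(-6) = 528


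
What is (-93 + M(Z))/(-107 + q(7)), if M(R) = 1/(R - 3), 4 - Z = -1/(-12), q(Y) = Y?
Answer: 1011/1100 ≈ 0.91909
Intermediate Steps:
Z = 47/12 (Z = 4 - (-1)/(-12) = 4 - (-1)*(-1)/12 = 4 - 1*1/12 = 4 - 1/12 = 47/12 ≈ 3.9167)
M(R) = 1/(-3 + R)
(-93 + M(Z))/(-107 + q(7)) = (-93 + 1/(-3 + 47/12))/(-107 + 7) = (-93 + 1/(11/12))/(-100) = -(-93 + 12/11)/100 = -1/100*(-1011/11) = 1011/1100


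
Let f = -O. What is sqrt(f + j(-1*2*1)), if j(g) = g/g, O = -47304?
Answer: sqrt(47305) ≈ 217.50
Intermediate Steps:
f = 47304 (f = -1*(-47304) = 47304)
j(g) = 1
sqrt(f + j(-1*2*1)) = sqrt(47304 + 1) = sqrt(47305)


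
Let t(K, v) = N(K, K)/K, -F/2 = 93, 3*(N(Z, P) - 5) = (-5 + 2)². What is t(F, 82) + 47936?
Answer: 4458044/93 ≈ 47936.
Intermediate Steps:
N(Z, P) = 8 (N(Z, P) = 5 + (-5 + 2)²/3 = 5 + (⅓)*(-3)² = 5 + (⅓)*9 = 5 + 3 = 8)
F = -186 (F = -2*93 = -186)
t(K, v) = 8/K
t(F, 82) + 47936 = 8/(-186) + 47936 = 8*(-1/186) + 47936 = -4/93 + 47936 = 4458044/93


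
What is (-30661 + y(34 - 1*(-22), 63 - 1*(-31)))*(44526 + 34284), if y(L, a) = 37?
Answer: -2413477440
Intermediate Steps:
(-30661 + y(34 - 1*(-22), 63 - 1*(-31)))*(44526 + 34284) = (-30661 + 37)*(44526 + 34284) = -30624*78810 = -2413477440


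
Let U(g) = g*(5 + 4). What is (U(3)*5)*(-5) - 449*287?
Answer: -129538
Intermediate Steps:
U(g) = 9*g (U(g) = g*9 = 9*g)
(U(3)*5)*(-5) - 449*287 = ((9*3)*5)*(-5) - 449*287 = (27*5)*(-5) - 128863 = 135*(-5) - 128863 = -675 - 128863 = -129538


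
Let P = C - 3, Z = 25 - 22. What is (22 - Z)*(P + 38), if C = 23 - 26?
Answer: 608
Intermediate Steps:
C = -3
Z = 3
P = -6 (P = -3 - 3 = -6)
(22 - Z)*(P + 38) = (22 - 1*3)*(-6 + 38) = (22 - 3)*32 = 19*32 = 608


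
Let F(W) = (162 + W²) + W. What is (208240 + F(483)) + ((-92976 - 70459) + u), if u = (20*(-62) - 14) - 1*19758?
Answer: 257727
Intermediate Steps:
F(W) = 162 + W + W²
u = -21012 (u = (-1240 - 14) - 19758 = -1254 - 19758 = -21012)
(208240 + F(483)) + ((-92976 - 70459) + u) = (208240 + (162 + 483 + 483²)) + ((-92976 - 70459) - 21012) = (208240 + (162 + 483 + 233289)) + (-163435 - 21012) = (208240 + 233934) - 184447 = 442174 - 184447 = 257727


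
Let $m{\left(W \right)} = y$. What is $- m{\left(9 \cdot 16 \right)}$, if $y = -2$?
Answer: $2$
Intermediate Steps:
$m{\left(W \right)} = -2$
$- m{\left(9 \cdot 16 \right)} = \left(-1\right) \left(-2\right) = 2$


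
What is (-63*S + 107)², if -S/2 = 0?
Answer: 11449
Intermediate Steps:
S = 0 (S = -2*0 = 0)
(-63*S + 107)² = (-63*0 + 107)² = (0 + 107)² = 107² = 11449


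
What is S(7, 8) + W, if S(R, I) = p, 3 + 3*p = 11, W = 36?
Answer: 116/3 ≈ 38.667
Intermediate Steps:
p = 8/3 (p = -1 + (⅓)*11 = -1 + 11/3 = 8/3 ≈ 2.6667)
S(R, I) = 8/3
S(7, 8) + W = 8/3 + 36 = 116/3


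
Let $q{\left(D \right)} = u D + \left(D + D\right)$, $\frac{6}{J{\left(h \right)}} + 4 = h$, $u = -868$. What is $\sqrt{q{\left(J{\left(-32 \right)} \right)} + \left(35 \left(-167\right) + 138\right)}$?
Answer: $\frac{4 i \sqrt{3129}}{3} \approx 74.583 i$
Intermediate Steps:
$J{\left(h \right)} = \frac{6}{-4 + h}$
$q{\left(D \right)} = - 866 D$ ($q{\left(D \right)} = - 868 D + \left(D + D\right) = - 868 D + 2 D = - 866 D$)
$\sqrt{q{\left(J{\left(-32 \right)} \right)} + \left(35 \left(-167\right) + 138\right)} = \sqrt{- 866 \frac{6}{-4 - 32} + \left(35 \left(-167\right) + 138\right)} = \sqrt{- 866 \frac{6}{-36} + \left(-5845 + 138\right)} = \sqrt{- 866 \cdot 6 \left(- \frac{1}{36}\right) - 5707} = \sqrt{\left(-866\right) \left(- \frac{1}{6}\right) - 5707} = \sqrt{\frac{433}{3} - 5707} = \sqrt{- \frac{16688}{3}} = \frac{4 i \sqrt{3129}}{3}$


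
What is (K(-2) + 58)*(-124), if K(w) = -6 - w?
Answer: -6696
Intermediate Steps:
(K(-2) + 58)*(-124) = ((-6 - 1*(-2)) + 58)*(-124) = ((-6 + 2) + 58)*(-124) = (-4 + 58)*(-124) = 54*(-124) = -6696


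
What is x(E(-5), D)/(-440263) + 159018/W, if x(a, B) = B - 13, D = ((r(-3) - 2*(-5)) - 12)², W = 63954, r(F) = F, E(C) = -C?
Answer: 686362493/276044901 ≈ 2.4864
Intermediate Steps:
D = 25 (D = ((-3 - 2*(-5)) - 12)² = ((-3 + 10) - 12)² = (7 - 12)² = (-5)² = 25)
x(a, B) = -13 + B
x(E(-5), D)/(-440263) + 159018/W = (-13 + 25)/(-440263) + 159018/63954 = 12*(-1/440263) + 159018*(1/63954) = -12/440263 + 1559/627 = 686362493/276044901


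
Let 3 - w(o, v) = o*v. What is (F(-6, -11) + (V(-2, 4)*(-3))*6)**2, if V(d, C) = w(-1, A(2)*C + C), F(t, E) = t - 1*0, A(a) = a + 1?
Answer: 121104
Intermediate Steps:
A(a) = 1 + a
F(t, E) = t (F(t, E) = t + 0 = t)
w(o, v) = 3 - o*v
V(d, C) = 3 + 4*C (V(d, C) = 3 - 1*(-1)*((1 + 2)*C + C) = 3 - 1*(-1)*(3*C + C) = 3 - 1*(-1)*4*C = 3 + 4*C)
(F(-6, -11) + (V(-2, 4)*(-3))*6)**2 = (-6 + ((3 + 4*4)*(-3))*6)**2 = (-6 + ((3 + 16)*(-3))*6)**2 = (-6 + (19*(-3))*6)**2 = (-6 - 57*6)**2 = (-6 - 342)**2 = (-348)**2 = 121104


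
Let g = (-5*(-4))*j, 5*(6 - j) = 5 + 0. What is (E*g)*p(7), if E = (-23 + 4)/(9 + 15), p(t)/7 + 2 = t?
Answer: -16625/6 ≈ -2770.8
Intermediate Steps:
j = 5 (j = 6 - (5 + 0)/5 = 6 - 1/5*5 = 6 - 1 = 5)
p(t) = -14 + 7*t
E = -19/24 ≈ -0.79167
g = 100 (g = -5*(-4)*5 = 20*5 = 100)
(E*g)*p(7) = (-19/24*100)*(-14 + 7*7) = -475*(-14 + 49)/6 = -475/6*35 = -16625/6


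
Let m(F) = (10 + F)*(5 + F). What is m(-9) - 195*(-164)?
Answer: 31976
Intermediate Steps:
m(F) = (5 + F)*(10 + F)
m(-9) - 195*(-164) = (50 + (-9)² + 15*(-9)) - 195*(-164) = (50 + 81 - 135) + 31980 = -4 + 31980 = 31976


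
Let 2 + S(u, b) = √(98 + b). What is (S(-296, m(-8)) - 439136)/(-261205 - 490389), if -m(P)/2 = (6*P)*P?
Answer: 219569/375797 - I*√670/751594 ≈ 0.58428 - 3.4439e-5*I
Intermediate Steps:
m(P) = -12*P² (m(P) = -2*6*P*P = -12*P²)
S(u, b) = -2 + √(98 + b)
(S(-296, m(-8)) - 439136)/(-261205 - 490389) = ((-2 + √(98 - 12*(-8)²)) - 439136)/(-261205 - 490389) = ((-2 + √(98 - 12*64)) - 439136)/(-751594) = ((-2 + √(98 - 768)) - 439136)*(-1/751594) = ((-2 + √(-670)) - 439136)*(-1/751594) = ((-2 + I*√670) - 439136)*(-1/751594) = (-439138 + I*√670)*(-1/751594) = 219569/375797 - I*√670/751594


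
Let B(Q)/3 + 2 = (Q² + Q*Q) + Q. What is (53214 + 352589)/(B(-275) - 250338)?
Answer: 405803/202581 ≈ 2.0032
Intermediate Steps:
B(Q) = -6 + 3*Q + 6*Q² (B(Q) = -6 + 3*((Q² + Q*Q) + Q) = -6 + 3*((Q² + Q²) + Q) = -6 + 3*(2*Q² + Q) = -6 + 3*(Q + 2*Q²) = -6 + (3*Q + 6*Q²) = -6 + 3*Q + 6*Q²)
(53214 + 352589)/(B(-275) - 250338) = (53214 + 352589)/((-6 + 3*(-275) + 6*(-275)²) - 250338) = 405803/((-6 - 825 + 6*75625) - 250338) = 405803/((-6 - 825 + 453750) - 250338) = 405803/(452919 - 250338) = 405803/202581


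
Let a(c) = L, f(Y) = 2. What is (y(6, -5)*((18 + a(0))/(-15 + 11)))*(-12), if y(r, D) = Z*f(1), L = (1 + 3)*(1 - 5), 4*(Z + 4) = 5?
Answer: -33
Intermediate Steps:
Z = -11/4 (Z = -4 + (¼)*5 = -4 + 5/4 = -11/4 ≈ -2.7500)
L = -16 (L = 4*(-4) = -16)
a(c) = -16
y(r, D) = -11/2 (y(r, D) = -11/4*2 = -11/2)
(y(6, -5)*((18 + a(0))/(-15 + 11)))*(-12) = -11*(18 - 16)/(2*(-15 + 11))*(-12) = -11/(-4)*(-12) = -11*(-1)/4*(-12) = -11/2*(-½)*(-12) = (11/4)*(-12) = -33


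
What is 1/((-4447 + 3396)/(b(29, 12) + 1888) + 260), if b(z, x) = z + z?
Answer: 1946/504909 ≈ 0.0038542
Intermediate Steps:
b(z, x) = 2*z
1/((-4447 + 3396)/(b(29, 12) + 1888) + 260) = 1/((-4447 + 3396)/(2*29 + 1888) + 260) = 1/(-1051/(58 + 1888) + 260) = 1/(-1051/1946 + 260) = 1/(504909/1946) = 1946/504909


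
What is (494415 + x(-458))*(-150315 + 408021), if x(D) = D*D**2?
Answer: -24630894441882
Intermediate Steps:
x(D) = D**3
(494415 + x(-458))*(-150315 + 408021) = (494415 + (-458)**3)*(-150315 + 408021) = (494415 - 96071912)*257706 = -95577497*257706 = -24630894441882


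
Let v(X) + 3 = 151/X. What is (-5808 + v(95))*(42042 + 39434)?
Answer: -44966115544/95 ≈ -4.7333e+8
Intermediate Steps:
v(X) = -3 + 151/X
(-5808 + v(95))*(42042 + 39434) = (-5808 + (-3 + 151/95))*(42042 + 39434) = (-5808 + (-3 + 151*(1/95)))*81476 = (-5808 + (-3 + 151/95))*81476 = (-5808 - 134/95)*81476 = -551894/95*81476 = -44966115544/95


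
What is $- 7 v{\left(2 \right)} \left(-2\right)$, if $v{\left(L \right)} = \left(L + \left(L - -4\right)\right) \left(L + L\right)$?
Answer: $448$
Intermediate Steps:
$v{\left(L \right)} = 2 L \left(4 + 2 L\right)$ ($v{\left(L \right)} = \left(L + \left(L + 4\right)\right) 2 L = \left(L + \left(4 + L\right)\right) 2 L = \left(4 + 2 L\right) 2 L = 2 L \left(4 + 2 L\right)$)
$- 7 v{\left(2 \right)} \left(-2\right) = - 7 \cdot 4 \cdot 2 \left(2 + 2\right) \left(-2\right) = - 7 \cdot 4 \cdot 2 \cdot 4 \left(-2\right) = \left(-7\right) 32 \left(-2\right) = \left(-224\right) \left(-2\right) = 448$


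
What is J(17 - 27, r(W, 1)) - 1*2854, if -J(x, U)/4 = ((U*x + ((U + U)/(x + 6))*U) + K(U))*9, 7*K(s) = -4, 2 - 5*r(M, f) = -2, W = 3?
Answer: -443434/175 ≈ -2533.9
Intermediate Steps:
r(M, f) = ⅘ (r(M, f) = ⅖ - ⅕*(-2) = ⅖ + ⅖ = ⅘)
K(s) = -4/7 (K(s) = (⅐)*(-4) = -4/7)
J(x, U) = 144/7 - 72*U²/(6 + x) - 36*U*x (J(x, U) = -4*((U*x + ((U + U)/(x + 6))*U) - 4/7)*9 = -4*((U*x + ((2*U)/(6 + x))*U) - 4/7)*9 = -4*((U*x + (2*U/(6 + x))*U) - 4/7)*9 = -4*((U*x + 2*U²/(6 + x)) - 4/7)*9 = -4*(-4/7 + U*x + 2*U²/(6 + x))*9 = -4*(-36/7 + 9*U*x + 18*U²/(6 + x)) = 144/7 - 72*U²/(6 + x) - 36*U*x)
J(17 - 27, r(W, 1)) - 1*2854 = 36*(24 - 14*(⅘)² + 4*(17 - 27) - 42*⅘*(17 - 27) - 7*⅘*(17 - 27)²)/(7*(6 + (17 - 27))) - 1*2854 = 36*(24 - 14*16/25 + 4*(-10) - 42*⅘*(-10) - 7*⅘*(-10)²)/(7*(6 - 10)) - 2854 = (36/7)*(24 - 224/25 - 40 + 336 - 7*⅘*100)/(-4) - 2854 = (36/7)*(-¼)*(24 - 224/25 - 40 + 336 - 560) - 2854 = (36/7)*(-¼)*(-6224/25) - 2854 = 56016/175 - 2854 = -443434/175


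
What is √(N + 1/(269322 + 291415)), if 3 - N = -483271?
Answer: √151953902590576043/560737 ≈ 695.18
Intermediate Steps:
N = 483274 (N = 3 - 1*(-483271) = 3 + 483271 = 483274)
√(N + 1/(269322 + 291415)) = √(483274 + 1/(269322 + 291415)) = √(483274 + 1/560737) = √(270989612939/560737) = √151953902590576043/560737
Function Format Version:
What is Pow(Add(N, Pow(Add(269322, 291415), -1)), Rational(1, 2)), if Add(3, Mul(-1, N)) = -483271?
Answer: Mul(Rational(1, 560737), Pow(151953902590576043, Rational(1, 2))) ≈ 695.18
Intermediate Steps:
N = 483274 (N = Add(3, Mul(-1, -483271)) = Add(3, 483271) = 483274)
Pow(Add(N, Pow(Add(269322, 291415), -1)), Rational(1, 2)) = Pow(Add(483274, Pow(Add(269322, 291415), -1)), Rational(1, 2)) = Pow(Add(483274, Pow(560737, -1)), Rational(1, 2)) = Pow(Add(483274, Rational(1, 560737)), Rational(1, 2)) = Pow(Rational(270989612939, 560737), Rational(1, 2)) = Mul(Rational(1, 560737), Pow(151953902590576043, Rational(1, 2)))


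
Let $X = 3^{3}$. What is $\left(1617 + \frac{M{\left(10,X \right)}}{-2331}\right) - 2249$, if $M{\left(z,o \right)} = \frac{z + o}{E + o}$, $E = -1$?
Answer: $- \frac{1035217}{1638} \approx -632.0$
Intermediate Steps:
$X = 27$
$M{\left(z,o \right)} = \frac{o + z}{-1 + o}$ ($M{\left(z,o \right)} = \frac{z + o}{-1 + o} = \frac{o + z}{-1 + o}$)
$\left(1617 + \frac{M{\left(10,X \right)}}{-2331}\right) - 2249 = \left(1617 + \frac{\frac{1}{-1 + 27} \left(27 + 10\right)}{-2331}\right) - 2249 = \left(1617 + \frac{1}{26} \cdot 37 \left(- \frac{1}{2331}\right)\right) - 2249 = \left(1617 + \frac{37}{26} \left(- \frac{1}{2331}\right)\right) - 2249 = \left(1617 - \frac{1}{1638}\right) - 2249 = \frac{2648645}{1638} - 2249 = - \frac{1035217}{1638}$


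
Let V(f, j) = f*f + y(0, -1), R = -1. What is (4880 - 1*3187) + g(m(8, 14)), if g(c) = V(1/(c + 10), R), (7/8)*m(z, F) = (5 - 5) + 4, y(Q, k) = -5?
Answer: 17562001/10404 ≈ 1688.0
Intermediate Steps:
m(z, F) = 32/7 (m(z, F) = 8*((5 - 5) + 4)/7 = 8*(0 + 4)/7 = (8/7)*4 = 32/7)
V(f, j) = -5 + f² (V(f, j) = f*f - 5 = f² - 5 = -5 + f²)
g(c) = -5 + (10 + c)⁻² (g(c) = -5 + (1/(c + 10))² = -5 + (1/(10 + c))² = -5 + (10 + c)⁻²)
(4880 - 1*3187) + g(m(8, 14)) = (4880 - 1*3187) + (-5 + (10 + 32/7)⁻²) = (4880 - 3187) + (-5 + (102/7)⁻²) = 1693 + (-5 + 49/10404) = 1693 - 51971/10404 = 17562001/10404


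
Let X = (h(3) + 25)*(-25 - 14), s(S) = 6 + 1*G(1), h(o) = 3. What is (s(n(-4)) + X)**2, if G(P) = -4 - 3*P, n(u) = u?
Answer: 1194649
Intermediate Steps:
s(S) = -1 (s(S) = 6 + 1*(-4 - 3*1) = 6 + 1*(-4 - 3) = 6 + 1*(-7) = 6 - 7 = -1)
X = -1092 (X = (3 + 25)*(-25 - 14) = 28*(-39) = -1092)
(s(n(-4)) + X)**2 = (-1 - 1092)**2 = (-1093)**2 = 1194649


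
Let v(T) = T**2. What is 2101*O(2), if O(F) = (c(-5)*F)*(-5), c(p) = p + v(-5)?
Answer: -420200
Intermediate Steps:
c(p) = 25 + p (c(p) = p + (-5)**2 = p + 25 = 25 + p)
O(F) = -100*F (O(F) = ((25 - 5)*F)*(-5) = (20*F)*(-5) = -100*F)
2101*O(2) = 2101*(-100*2) = 2101*(-200) = -420200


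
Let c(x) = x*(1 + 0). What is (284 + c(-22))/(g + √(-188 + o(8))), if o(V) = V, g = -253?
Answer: -66286/64189 - 1572*I*√5/64189 ≈ -1.0327 - 0.054762*I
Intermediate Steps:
c(x) = x (c(x) = x*1 = x)
(284 + c(-22))/(g + √(-188 + o(8))) = (284 - 22)/(-253 + √(-188 + 8)) = 262/(-253 + √(-180)) = 262/(-253 + 6*I*√5)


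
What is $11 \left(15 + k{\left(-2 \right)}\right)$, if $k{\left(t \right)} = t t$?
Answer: $209$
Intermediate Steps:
$k{\left(t \right)} = t^{2}$
$11 \left(15 + k{\left(-2 \right)}\right) = 11 \left(15 + \left(-2\right)^{2}\right) = 11 \left(15 + 4\right) = 11 \cdot 19 = 209$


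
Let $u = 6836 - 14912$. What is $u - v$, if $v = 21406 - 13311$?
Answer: $-16171$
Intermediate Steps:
$u = -8076$ ($u = 6836 - 14912 = -8076$)
$v = 8095$ ($v = 21406 - 13311 = 8095$)
$u - v = -8076 - 8095 = -16171$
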